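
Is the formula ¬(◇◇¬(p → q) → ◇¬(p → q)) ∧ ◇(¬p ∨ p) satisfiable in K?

Yes, satisfiable

1. ¬(◇◇¬(p → q) → ◇¬(p → q)) ∧ ◇(¬p ∨ p), w0
2. ¬(◇◇¬(p → q) → ◇¬(p → q)), w0   [∧-rule on 1]
3. ◇(¬p ∨ p), w0   [∧-rule on 1]
4. ◇◇¬(p → q), w0   [¬→-rule on 2]
5. ¬◇¬(p → q), w0   [¬→-rule on 2]
6. ¬p ∨ p, w1   [◇-rule on 3: fresh world w1, w0Rw1]
7. p → q, w1   [¬◇-rule on 5 via w0Rw1]
8. p, w1   [∨-rule on 6 (branches; this branch)]
9. q, w1   [→-rule on 7 (branches; this branch)]
10. ◇¬(p → q), w2   [◇-rule on 4: fresh world w2, w0Rw2]
11. p → q, w2   [¬◇-rule on 5 via w0Rw2]
12. q, w2   [→-rule on 11 (branches; this branch)]
13. ¬(p → q), w3   [◇-rule on 10: fresh world w3, w2Rw3]
14. p, w3   [¬→-rule on 13]
15. ¬q, w3   [¬→-rule on 13]
Accessibility: w0Rw1, w0Rw2, w2Rw3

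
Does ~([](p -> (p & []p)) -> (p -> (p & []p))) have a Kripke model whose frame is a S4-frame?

Unsatisfiable

1. ~([](p -> (p & []p)) -> (p -> (p & []p))), 0
2. [](p -> (p & []p)), 0   [~->-rule on 1]
3. ~(p -> (p & []p)), 0   [~->-rule on 1]
4. p, 0   [~->-rule on 3]
5. ~(p & []p), 0   [~->-rule on 3]
6. p -> (p & []p), 0   [[]-rule on 2 via 0R0]
7. ~[]p, 0   [~&-rule on 5 (branches; this branch)]
8. p & []p, 0   [->-rule on 6 (branches; this branch)]
9. []p, 0   [&-rule on 8]
10. ~p, 1   [~[]-rule on 7: fresh world 1, 0R1]
11. p -> (p & []p), 1   [[]-rule on 2 via 0R1]
12. p, 1   [[]-rule on 9 via 0R1]
Accessibility: 0R0, 0R1, 1R1
Branch closes: p and ~p both at 1.
All branches of the tableau close; one closing branch shown above.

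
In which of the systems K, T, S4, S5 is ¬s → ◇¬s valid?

T, S4, S5

T-tableau for the negation ¬(¬s → ◇¬s):
1. ¬(¬s → ◇¬s), u
2. ¬s, u
3. ¬◇¬s, u
4. s, u
Accessibility: uRu
Branch closes: s and ¬s both at u.
Every branch closes (one shown): valid in T, hence also in S4, S5 (every theorem of T is a theorem of S4 and S5).
K-tableau for the negation ¬(¬s → ◇¬s):
1. ¬(¬s → ◇¬s), u
2. ¬s, u
3. ¬◇¬s, u
Complete open branch: countermodel on a K-frame, so not valid in K.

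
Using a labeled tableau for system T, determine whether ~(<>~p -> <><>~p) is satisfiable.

1. ~(<>~p -> <><>~p), 0
2. <>~p, 0   [~->-rule on 1]
3. ~<><>~p, 0   [~->-rule on 1]
4. ~<>~p, 0   [~<>-rule on 3 via 0R0]
5. p, 0   [~<>-rule on 4 via 0R0]
6. ~p, 1   [<>-rule on 2: fresh world 1, 0R1]
7. ~<>~p, 1   [~<>-rule on 3 via 0R1]
8. p, 1   [~<>-rule on 4 via 0R1]
Accessibility: 0R0, 0R1, 1R1
Branch closes: p and ~p both at 1.
(One branch shown.) All branches close.

No, unsatisfiable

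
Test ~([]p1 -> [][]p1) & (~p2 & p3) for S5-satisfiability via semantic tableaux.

Unsatisfiable (every branch closes)

1. ~([]p1 -> [][]p1) & (~p2 & p3), 0
2. ~([]p1 -> [][]p1), 0
3. ~p2 & p3, 0
4. []p1, 0
5. ~[][]p1, 0
6. ~p2, 0
7. p3, 0
8. p1, 0
9. ~[]p1, 1
10. p1, 1
11. ~p1, 2
12. p1, 2
Accessibility: 0R0, 0R1, 0R2, 1R0, 1R1, 1R2, 2R0, 2R1, 2R2
Branch closes: p1 and ~p1 both at 2.
(One branch shown.) All branches close.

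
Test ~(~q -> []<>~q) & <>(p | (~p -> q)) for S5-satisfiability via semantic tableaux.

1. ~(~q -> []<>~q) & <>(p | (~p -> q)), 0
2. ~(~q -> []<>~q), 0   [&-rule on 1]
3. <>(p | (~p -> q)), 0   [&-rule on 1]
4. ~q, 0   [~->-rule on 2]
5. ~[]<>~q, 0   [~->-rule on 2]
6. p | (~p -> q), 1   [<>-rule on 3: fresh world 1, 0R1]
7. ~p -> q, 1   [|-rule on 6 (branches; this branch)]
8. q, 1   [->-rule on 7 (branches; this branch)]
9. ~<>~q, 2   [~[]-rule on 5: fresh world 2, 0R2]
10. q, 0   [~<>-rule on 9 via 2R0]
Accessibility: 0R0, 0R1, 0R2, 1R0, 1R1, 1R2, 2R0, 2R1, 2R2
Branch closes: q and ~q both at 0.
All branches of the tableau close; one closing branch shown above.

No, unsatisfiable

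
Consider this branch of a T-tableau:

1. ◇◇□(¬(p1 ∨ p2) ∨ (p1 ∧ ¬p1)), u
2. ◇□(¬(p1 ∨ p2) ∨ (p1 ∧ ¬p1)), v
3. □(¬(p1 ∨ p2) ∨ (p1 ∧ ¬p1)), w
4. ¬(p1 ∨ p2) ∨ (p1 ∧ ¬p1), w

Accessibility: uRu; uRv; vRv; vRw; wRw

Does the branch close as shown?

No atom appears with both signs at the same world.

Open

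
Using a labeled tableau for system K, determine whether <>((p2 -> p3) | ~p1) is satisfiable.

1. <>((p2 -> p3) | ~p1), u
2. (p2 -> p3) | ~p1, v
3. ~p1, v
Accessibility: uRv

Satisfiable (open branch found)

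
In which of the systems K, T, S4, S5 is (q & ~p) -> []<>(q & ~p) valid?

S5

S4-tableau for the negation ~((q & ~p) -> []<>(q & ~p)):
1. ~((q & ~p) -> []<>(q & ~p)), 0
2. q & ~p, 0
3. ~[]<>(q & ~p), 0
4. q, 0
5. ~p, 0
6. ~<>(q & ~p), 1
7. ~(q & ~p), 1
8. p, 1
Accessibility: 0R0, 0R1, 1R1
Complete open branch: countermodel on an S4-frame, so not valid in S4, nor in K, T (the same frame is also a K-frame and a T-frame).
S5-tableau for the negation ~((q & ~p) -> []<>(q & ~p)):
1. ~((q & ~p) -> []<>(q & ~p)), 0
2. q & ~p, 0
3. ~[]<>(q & ~p), 0
4. q, 0
5. ~p, 0
6. ~<>(q & ~p), 1
7. ~(q & ~p), 0
8. ~(q & ~p), 1
9. p, 0
Accessibility: 0R0, 0R1, 1R0, 1R1
Branch closes: p and ~p both at 0.
Every branch closes (one shown): valid in S5.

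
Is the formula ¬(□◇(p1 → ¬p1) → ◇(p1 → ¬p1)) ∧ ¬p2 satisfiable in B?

No, unsatisfiable

1. ¬(□◇(p1 → ¬p1) → ◇(p1 → ¬p1)) ∧ ¬p2, u
2. ¬(□◇(p1 → ¬p1) → ◇(p1 → ¬p1)), u
3. ¬p2, u
4. □◇(p1 → ¬p1), u
5. ¬◇(p1 → ¬p1), u
6. ◇(p1 → ¬p1), u
7. ¬(p1 → ¬p1), u
8. p1, u
9. p1 → ¬p1, v
10. ◇(p1 → ¬p1), v
11. ¬(p1 → ¬p1), v
12. p1, v
13. ¬p1, v
Accessibility: uRu, uRv, vRu, vRv
Branch closes: p1 and ¬p1 both at v.
Every branch closes; the branch above is one of them.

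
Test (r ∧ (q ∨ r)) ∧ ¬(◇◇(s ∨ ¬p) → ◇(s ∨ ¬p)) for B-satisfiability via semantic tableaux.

Satisfiable

1. (r ∧ (q ∨ r)) ∧ ¬(◇◇(s ∨ ¬p) → ◇(s ∨ ¬p)), 0
2. r ∧ (q ∨ r), 0
3. ¬(◇◇(s ∨ ¬p) → ◇(s ∨ ¬p)), 0
4. r, 0
5. q ∨ r, 0
6. ◇◇(s ∨ ¬p), 0
7. ¬◇(s ∨ ¬p), 0
8. ¬(s ∨ ¬p), 0
9. ¬s, 0
10. p, 0
11. ◇(s ∨ ¬p), 1
12. ¬(s ∨ ¬p), 1
13. ¬s, 1
14. p, 1
15. s ∨ ¬p, 2
16. ¬p, 2
Accessibility: 0R0, 0R1, 1R0, 1R1, 1R2, 2R1, 2R2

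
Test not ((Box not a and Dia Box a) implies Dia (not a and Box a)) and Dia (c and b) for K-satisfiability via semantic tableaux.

Unsatisfiable

1. not ((Box not a and Dia Box a) implies Dia (not a and Box a)) and Dia (c and b), u
2. not ((Box not a and Dia Box a) implies Dia (not a and Box a)), u
3. Dia (c and b), u
4. Box not a and Dia Box a, u
5. not Dia (not a and Box a), u
6. Box not a, u
7. Dia Box a, u
8. c and b, v
9. c, v
10. b, v
11. not (not a and Box a), v
12. not a, v
13. not Box a, v
14. Box a, w
15. not (not a and Box a), w
16. not a, w
17. not Box a, w
18. not a, x
19. not a, y
20. a, y
Accessibility: uRv, uRw, vRx, wRy
Branch closes: a and not a both at y.
All branches of the tableau close; one closing branch shown above.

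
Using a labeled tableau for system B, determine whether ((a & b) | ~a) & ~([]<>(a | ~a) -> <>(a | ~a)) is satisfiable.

Unsatisfiable

1. ((a & b) | ~a) & ~([]<>(a | ~a) -> <>(a | ~a)), w0
2. (a & b) | ~a, w0   [&-rule on 1]
3. ~([]<>(a | ~a) -> <>(a | ~a)), w0   [&-rule on 1]
4. []<>(a | ~a), w0   [~->-rule on 3]
5. ~<>(a | ~a), w0   [~->-rule on 3]
6. <>(a | ~a), w0   [[]-rule on 4 via w0Rw0]
7. ~(a | ~a), w0   [~<>-rule on 5 via w0Rw0]
8. ~a, w0   [~|-rule on 7]
9. a, w0   [~|-rule on 7]
Accessibility: w0Rw0
Branch closes: a and ~a both at w0.
Every branch closes; the branch above is one of them.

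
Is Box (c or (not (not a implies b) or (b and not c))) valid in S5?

Tableau for the negation not Box (c or (not (not a implies b) or (b and not c))):
1. not Box (c or (not (not a implies b) or (b and not c))), w0
2. not (c or (not (not a implies b) or (b and not c))), w1
3. not c, w1
4. not (not (not a implies b) or (b and not c)), w1
5. not a implies b, w1
6. not (b and not c), w1
7. a, w1
8. not b, w1
Accessibility: w0Rw0, w0Rw1, w1Rw0, w1Rw1
The negation has an open branch (countermodel exists).

Not valid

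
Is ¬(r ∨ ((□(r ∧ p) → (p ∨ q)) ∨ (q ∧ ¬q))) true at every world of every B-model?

Tableau for the negation r ∨ ((□(r ∧ p) → (p ∨ q)) ∨ (q ∧ ¬q)):
1. r ∨ ((□(r ∧ p) → (p ∨ q)) ∨ (q ∧ ¬q)), w0
2. (□(r ∧ p) → (p ∨ q)) ∨ (q ∧ ¬q), w0
3. □(r ∧ p) → (p ∨ q), w0
4. p ∨ q, w0
5. q, w0
Accessibility: w0Rw0
The negation has an open branch (countermodel exists).

Not valid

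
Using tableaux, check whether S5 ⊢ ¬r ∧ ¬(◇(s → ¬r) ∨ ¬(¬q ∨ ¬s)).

No, not valid

Tableau for the negation ¬(¬r ∧ ¬(◇(s → ¬r) ∨ ¬(¬q ∨ ¬s))):
1. ¬(¬r ∧ ¬(◇(s → ¬r) ∨ ¬(¬q ∨ ¬s))), u
2. ◇(s → ¬r) ∨ ¬(¬q ∨ ¬s), u   [¬∧-rule on 1 (branches; this branch)]
3. ¬(¬q ∨ ¬s), u   [∨-rule on 2 (branches; this branch)]
4. q, u   [¬∨-rule on 3]
5. s, u   [¬∨-rule on 3]
Accessibility: uRu
The negation has an open branch (countermodel exists).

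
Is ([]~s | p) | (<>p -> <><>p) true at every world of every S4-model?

Valid

Tableau for the negation ~(([]~s | p) | (<>p -> <><>p)):
1. ~(([]~s | p) | (<>p -> <><>p)), 0
2. ~([]~s | p), 0   [~|-rule on 1]
3. ~(<>p -> <><>p), 0   [~|-rule on 1]
4. ~[]~s, 0   [~|-rule on 2]
5. ~p, 0   [~|-rule on 2]
6. <>p, 0   [~->-rule on 3]
7. ~<><>p, 0   [~->-rule on 3]
8. ~<>p, 0   [~<>-rule on 7 via 0R0]
9. s, 1   [~[]-rule on 4: fresh world 1, 0R1]
10. ~<>p, 1   [~<>-rule on 7 via 0R1]
11. ~p, 1   [~<>-rule on 8 via 0R1]
12. p, 2   [<>-rule on 6: fresh world 2, 0R2]
13. ~<>p, 2   [~<>-rule on 7 via 0R2]
14. ~p, 2   [~<>-rule on 8 via 0R2]
Accessibility: 0R0, 0R1, 0R2, 1R1, 2R2
Branch closes: p and ~p both at 2.
All branches of the negation close; one closing branch shown above.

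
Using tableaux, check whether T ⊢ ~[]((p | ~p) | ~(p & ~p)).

Tableau for the negation []((p | ~p) | ~(p & ~p)):
1. []((p | ~p) | ~(p & ~p)), w0
2. (p | ~p) | ~(p & ~p), w0
3. ~(p & ~p), w0
4. p, w0
Accessibility: w0Rw0
The negation has an open branch (countermodel exists).

Invalid (countermodel exists)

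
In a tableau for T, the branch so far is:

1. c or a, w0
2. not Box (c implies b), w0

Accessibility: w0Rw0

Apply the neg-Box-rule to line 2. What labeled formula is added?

a fresh world w1 with w0Rw1, and not (c implies b) at w1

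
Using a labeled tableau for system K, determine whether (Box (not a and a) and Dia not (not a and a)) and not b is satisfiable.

1. (Box (not a and a) and Dia not (not a and a)) and not b, 0
2. Box (not a and a) and Dia not (not a and a), 0
3. not b, 0
4. Box (not a and a), 0
5. Dia not (not a and a), 0
6. not (not a and a), 1
7. not a and a, 1
8. not a, 1
9. a, 1
Accessibility: 0R1
Branch closes: a and not a both at 1.
Every branch closes; the branch above is one of them.

No, unsatisfiable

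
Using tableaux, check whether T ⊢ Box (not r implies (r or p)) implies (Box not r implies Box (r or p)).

Tableau for the negation not (Box (not r implies (r or p)) implies (Box not r implies Box (r or p))):
1. not (Box (not r implies (r or p)) implies (Box not r implies Box (r or p))), w0
2. Box (not r implies (r or p)), w0
3. not (Box not r implies Box (r or p)), w0
4. Box not r, w0
5. not Box (r or p), w0
6. not r implies (r or p), w0
7. not r, w0
8. r or p, w0
9. p, w0
10. not (r or p), w1
11. not r, w1
12. not p, w1
13. not r implies (r or p), w1
14. r or p, w1
15. p, w1
Accessibility: w0Rw0, w0Rw1, w1Rw1
Branch closes: p and not p both at w1.
All branches of the negation close; one closing branch shown above.

Valid in T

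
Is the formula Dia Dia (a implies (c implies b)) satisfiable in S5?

1. Dia Dia (a implies (c implies b)), 0
2. Dia (a implies (c implies b)), 1
3. a implies (c implies b), 2
4. c implies b, 2
5. b, 2
Accessibility: 0R0, 0R1, 0R2, 1R0, 1R1, 1R2, 2R0, 2R1, 2R2

Satisfiable (open branch found)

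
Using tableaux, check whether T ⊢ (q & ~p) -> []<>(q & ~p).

Tableau for the negation ~((q & ~p) -> []<>(q & ~p)):
1. ~((q & ~p) -> []<>(q & ~p)), 0
2. q & ~p, 0
3. ~[]<>(q & ~p), 0
4. q, 0
5. ~p, 0
6. ~<>(q & ~p), 1
7. ~(q & ~p), 1
8. p, 1
Accessibility: 0R0, 0R1, 1R1
The negation has an open branch (countermodel exists).

Not valid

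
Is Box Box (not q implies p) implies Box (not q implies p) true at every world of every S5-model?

Tableau for the negation not (Box Box (not q implies p) implies Box (not q implies p)):
1. not (Box Box (not q implies p) implies Box (not q implies p)), u
2. Box Box (not q implies p), u
3. not Box (not q implies p), u
4. Box (not q implies p), u
5. not q implies p, u
6. p, u
7. not (not q implies p), v
8. not q, v
9. not p, v
10. Box (not q implies p), v
11. not q implies p, v
12. p, v
Accessibility: uRu, uRv, vRu, vRv
Branch closes: p and not p both at v.
All branches of the negation close; one closing branch shown above.

Valid in S5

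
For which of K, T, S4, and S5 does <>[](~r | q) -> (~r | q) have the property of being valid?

S4-tableau for the negation ~(<>[](~r | q) -> (~r | q)):
1. ~(<>[](~r | q) -> (~r | q)), u
2. <>[](~r | q), u   [~->-rule on 1]
3. ~(~r | q), u   [~->-rule on 1]
4. r, u   [~|-rule on 3]
5. ~q, u   [~|-rule on 3]
6. [](~r | q), v   [<>-rule on 2: fresh world v, uRv]
7. ~r | q, v   [[]-rule on 6 via vRv]
8. q, v   [|-rule on 7 (branches; this branch)]
Accessibility: uRu, uRv, vRv
Complete open branch: countermodel on an S4-frame, so not valid in S4, nor in K, T (the same frame is also a K-frame and a T-frame).
S5-tableau for the negation ~(<>[](~r | q) -> (~r | q)):
1. ~(<>[](~r | q) -> (~r | q)), u
2. <>[](~r | q), u   [~->-rule on 1]
3. ~(~r | q), u   [~->-rule on 1]
4. r, u   [~|-rule on 3]
5. ~q, u   [~|-rule on 3]
6. [](~r | q), v   [<>-rule on 2: fresh world v, uRv]
7. ~r | q, u   [[]-rule on 6 via vRu]
8. ~r | q, v   [[]-rule on 6 via vRv]
9. q, u   [|-rule on 7 (branches; this branch)]
Accessibility: uRu, uRv, vRu, vRv
Branch closes: q and ~q both at u.
Every branch closes (one shown): valid in S5.

S5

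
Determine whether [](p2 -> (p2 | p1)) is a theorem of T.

Tableau for the negation ~[](p2 -> (p2 | p1)):
1. ~[](p2 -> (p2 | p1)), u
2. ~(p2 -> (p2 | p1)), v
3. p2, v
4. ~(p2 | p1), v
5. ~p2, v
6. ~p1, v
Accessibility: uRu, uRv, vRv
Branch closes: p2 and ~p2 both at v.
All branches of the negation close; one closing branch shown above.

Yes, valid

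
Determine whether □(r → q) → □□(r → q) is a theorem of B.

No, not valid

Tableau for the negation ¬(□(r → q) → □□(r → q)):
1. ¬(□(r → q) → □□(r → q)), w0
2. □(r → q), w0
3. ¬□□(r → q), w0
4. r → q, w0
5. q, w0
6. ¬□(r → q), w1
7. r → q, w1
8. q, w1
9. ¬(r → q), w2
10. r, w2
11. ¬q, w2
Accessibility: w0Rw0, w0Rw1, w1Rw0, w1Rw1, w1Rw2, w2Rw1, w2Rw2
The negation has an open branch (countermodel exists).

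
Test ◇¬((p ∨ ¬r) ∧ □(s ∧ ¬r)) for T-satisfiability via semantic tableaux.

Yes, satisfiable

1. ◇¬((p ∨ ¬r) ∧ □(s ∧ ¬r)), u
2. ¬((p ∨ ¬r) ∧ □(s ∧ ¬r)), v   [◇-rule on 1: fresh world v, uRv]
3. ¬□(s ∧ ¬r), v   [¬∧-rule on 2 (branches; this branch)]
4. ¬(s ∧ ¬r), w   [¬□-rule on 3: fresh world w, vRw]
5. r, w   [¬∧-rule on 4 (branches; this branch)]
Accessibility: uRu, uRv, vRv, vRw, wRw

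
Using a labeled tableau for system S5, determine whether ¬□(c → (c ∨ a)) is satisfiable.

Unsatisfiable

1. ¬□(c → (c ∨ a)), w0
2. ¬(c → (c ∨ a)), w1
3. c, w1
4. ¬(c ∨ a), w1
5. ¬c, w1
6. ¬a, w1
Accessibility: w0Rw0, w0Rw1, w1Rw0, w1Rw1
Branch closes: c and ¬c both at w1.
(One branch shown.) All branches close.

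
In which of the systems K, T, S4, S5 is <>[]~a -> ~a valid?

S4-tableau for the negation ~(<>[]~a -> ~a):
1. ~(<>[]~a -> ~a), u
2. <>[]~a, u
3. a, u
4. []~a, v
5. ~a, v
Accessibility: uRu, uRv, vRv
Complete open branch: countermodel on an S4-frame, so not valid in S4, nor in K, T (the same frame is also a K-frame and a T-frame).
S5-tableau for the negation ~(<>[]~a -> ~a):
1. ~(<>[]~a -> ~a), u
2. <>[]~a, u
3. a, u
4. []~a, v
5. ~a, u
Accessibility: uRu, uRv, vRu, vRv
Branch closes: a and ~a both at u.
Every branch closes (one shown): valid in S5.

S5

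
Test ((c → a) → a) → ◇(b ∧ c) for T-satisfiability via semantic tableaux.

1. ((c → a) → a) → ◇(b ∧ c), w0
2. ◇(b ∧ c), w0   [→-rule on 1 (branches; this branch)]
3. b ∧ c, w1   [◇-rule on 2: fresh world w1, w0Rw1]
4. b, w1   [∧-rule on 3]
5. c, w1   [∧-rule on 3]
Accessibility: w0Rw0, w0Rw1, w1Rw1

Yes, satisfiable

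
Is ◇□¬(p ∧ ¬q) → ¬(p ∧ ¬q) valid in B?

Tableau for the negation ¬(◇□¬(p ∧ ¬q) → ¬(p ∧ ¬q)):
1. ¬(◇□¬(p ∧ ¬q) → ¬(p ∧ ¬q)), w0
2. ◇□¬(p ∧ ¬q), w0   [¬→-rule on 1]
3. p ∧ ¬q, w0   [¬→-rule on 1]
4. p, w0   [∧-rule on 3]
5. ¬q, w0   [∧-rule on 3]
6. □¬(p ∧ ¬q), w1   [◇-rule on 2: fresh world w1, w0Rw1]
7. ¬(p ∧ ¬q), w0   [□-rule on 6 via w1Rw0]
8. ¬(p ∧ ¬q), w1   [□-rule on 6 via w1Rw1]
9. q, w0   [¬∧-rule on 7 (branches; this branch)]
Accessibility: w0Rw0, w0Rw1, w1Rw0, w1Rw1
Branch closes: q and ¬q both at w0.
Every branch of the negation's tableau closes; the branch above is one of them.

Yes, valid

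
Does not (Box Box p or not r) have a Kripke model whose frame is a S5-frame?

1. not (Box Box p or not r), w0
2. not Box Box p, w0
3. r, w0
4. not Box p, w1
5. not p, w2
Accessibility: w0Rw0, w0Rw1, w0Rw2, w1Rw0, w1Rw1, w1Rw2, w2Rw0, w2Rw1, w2Rw2

Satisfiable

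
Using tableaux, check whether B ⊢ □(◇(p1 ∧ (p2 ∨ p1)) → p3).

No, not valid

Tableau for the negation ¬□(◇(p1 ∧ (p2 ∨ p1)) → p3):
1. ¬□(◇(p1 ∧ (p2 ∨ p1)) → p3), u
2. ¬(◇(p1 ∧ (p2 ∨ p1)) → p3), v
3. ◇(p1 ∧ (p2 ∨ p1)), v
4. ¬p3, v
5. p1 ∧ (p2 ∨ p1), w
6. p1, w
7. p2 ∨ p1, w
Accessibility: uRu, uRv, vRu, vRv, vRw, wRv, wRw
The negation has an open branch (countermodel exists).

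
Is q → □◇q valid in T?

Tableau for the negation ¬(q → □◇q):
1. ¬(q → □◇q), w0
2. q, w0
3. ¬□◇q, w0
4. ¬◇q, w1
5. ¬q, w1
Accessibility: w0Rw0, w0Rw1, w1Rw1
The negation has an open branch (countermodel exists).

Not valid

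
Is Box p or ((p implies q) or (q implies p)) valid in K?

Tableau for the negation not (Box p or ((p implies q) or (q implies p))):
1. not (Box p or ((p implies q) or (q implies p))), w0
2. not Box p, w0
3. not ((p implies q) or (q implies p)), w0
4. not (p implies q), w0
5. not (q implies p), w0
6. p, w0
7. not q, w0
8. q, w0
9. not p, w0
Branch closes: q and not q both at w0.
All branches of the negation close; one closing branch shown above.

Valid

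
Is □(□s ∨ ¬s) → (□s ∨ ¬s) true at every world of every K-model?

Tableau for the negation ¬(□(□s ∨ ¬s) → (□s ∨ ¬s)):
1. ¬(□(□s ∨ ¬s) → (□s ∨ ¬s)), w0
2. □(□s ∨ ¬s), w0
3. ¬(□s ∨ ¬s), w0
4. ¬□s, w0
5. s, w0
6. ¬s, w1
7. □s ∨ ¬s, w1
Accessibility: w0Rw1
The negation has an open branch (countermodel exists).

No, not valid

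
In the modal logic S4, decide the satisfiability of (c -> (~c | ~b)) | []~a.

1. (c -> (~c | ~b)) | []~a, 0
2. []~a, 0   [|-rule on 1 (branches; this branch)]
3. ~a, 0   [[]-rule on 2 via 0R0]
Accessibility: 0R0

Satisfiable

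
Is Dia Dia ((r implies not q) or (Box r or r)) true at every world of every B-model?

Yes, valid

Tableau for the negation not Dia Dia ((r implies not q) or (Box r or r)):
1. not Dia Dia ((r implies not q) or (Box r or r)), u
2. not Dia ((r implies not q) or (Box r or r)), u
3. not ((r implies not q) or (Box r or r)), u
4. not (r implies not q), u
5. not (Box r or r), u
6. r, u
7. q, u
8. not Box r, u
9. not r, u
Accessibility: uRu
Branch closes: r and not r both at u.
All branches of the negation close; one closing branch shown above.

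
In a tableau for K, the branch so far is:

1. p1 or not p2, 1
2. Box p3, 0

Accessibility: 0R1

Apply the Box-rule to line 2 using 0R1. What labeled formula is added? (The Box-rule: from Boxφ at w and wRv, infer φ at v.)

p3, 1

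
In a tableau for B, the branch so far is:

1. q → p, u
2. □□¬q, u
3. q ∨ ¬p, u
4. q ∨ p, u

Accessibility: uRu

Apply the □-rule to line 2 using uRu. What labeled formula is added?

□¬q, u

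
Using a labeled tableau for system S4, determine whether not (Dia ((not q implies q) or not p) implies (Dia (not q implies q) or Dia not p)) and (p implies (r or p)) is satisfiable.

1. not (Dia ((not q implies q) or not p) implies (Dia (not q implies q) or Dia not p)) and (p implies (r or p)), 0
2. not (Dia ((not q implies q) or not p) implies (Dia (not q implies q) or Dia not p)), 0
3. p implies (r or p), 0
4. Dia ((not q implies q) or not p), 0
5. not (Dia (not q implies q) or Dia not p), 0
6. not Dia (not q implies q), 0
7. not Dia not p, 0
8. not (not q implies q), 0
9. not q, 0
10. p, 0
11. r or p, 0
12. (not q implies q) or not p, 1
13. not (not q implies q), 1
14. not q, 1
15. p, 1
16. not q implies q, 1
17. q, 1
Accessibility: 0R0, 0R1, 1R1
Branch closes: q and not q both at 1.
All branches of the tableau close; one closing branch shown above.

Unsatisfiable (every branch closes)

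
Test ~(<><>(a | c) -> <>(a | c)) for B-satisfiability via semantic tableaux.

1. ~(<><>(a | c) -> <>(a | c)), u
2. <><>(a | c), u
3. ~<>(a | c), u
4. ~(a | c), u
5. ~a, u
6. ~c, u
7. <>(a | c), v
8. ~(a | c), v
9. ~a, v
10. ~c, v
11. a | c, w
12. c, w
Accessibility: uRu, uRv, vRu, vRv, vRw, wRv, wRw

Satisfiable (open branch found)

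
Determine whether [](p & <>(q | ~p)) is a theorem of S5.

Tableau for the negation ~[](p & <>(q | ~p)):
1. ~[](p & <>(q | ~p)), 0
2. ~(p & <>(q | ~p)), 1
3. ~<>(q | ~p), 1
4. ~(q | ~p), 0
5. ~q, 0
6. p, 0
7. ~(q | ~p), 1
8. ~q, 1
9. p, 1
Accessibility: 0R0, 0R1, 1R0, 1R1
The negation has an open branch (countermodel exists).

No, not valid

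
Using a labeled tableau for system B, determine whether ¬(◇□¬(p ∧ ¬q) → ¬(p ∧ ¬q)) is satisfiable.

1. ¬(◇□¬(p ∧ ¬q) → ¬(p ∧ ¬q)), u
2. ◇□¬(p ∧ ¬q), u   [¬→-rule on 1]
3. p ∧ ¬q, u   [¬→-rule on 1]
4. p, u   [∧-rule on 3]
5. ¬q, u   [∧-rule on 3]
6. □¬(p ∧ ¬q), v   [◇-rule on 2: fresh world v, uRv]
7. ¬(p ∧ ¬q), u   [□-rule on 6 via vRu]
8. ¬(p ∧ ¬q), v   [□-rule on 6 via vRv]
9. q, u   [¬∧-rule on 7 (branches; this branch)]
Accessibility: uRu, uRv, vRu, vRv
Branch closes: q and ¬q both at u.
(One branch shown.) All branches close.

Unsatisfiable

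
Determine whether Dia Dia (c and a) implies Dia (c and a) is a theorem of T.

Tableau for the negation not (Dia Dia (c and a) implies Dia (c and a)):
1. not (Dia Dia (c and a) implies Dia (c and a)), u
2. Dia Dia (c and a), u
3. not Dia (c and a), u
4. not (c and a), u
5. not a, u
6. Dia (c and a), v
7. not (c and a), v
8. not a, v
9. c and a, w
10. c, w
11. a, w
Accessibility: uRu, uRv, vRv, vRw, wRw
The negation has an open branch (countermodel exists).

No, not valid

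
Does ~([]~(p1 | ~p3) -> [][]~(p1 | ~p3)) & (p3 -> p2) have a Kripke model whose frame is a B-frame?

Satisfiable (open branch found)

1. ~([]~(p1 | ~p3) -> [][]~(p1 | ~p3)) & (p3 -> p2), w0
2. ~([]~(p1 | ~p3) -> [][]~(p1 | ~p3)), w0
3. p3 -> p2, w0
4. []~(p1 | ~p3), w0
5. ~[][]~(p1 | ~p3), w0
6. ~(p1 | ~p3), w0
7. ~p1, w0
8. p3, w0
9. p2, w0
10. ~[]~(p1 | ~p3), w1
11. ~(p1 | ~p3), w1
12. ~p1, w1
13. p3, w1
14. p1 | ~p3, w2
15. ~p3, w2
Accessibility: w0Rw0, w0Rw1, w1Rw0, w1Rw1, w1Rw2, w2Rw1, w2Rw2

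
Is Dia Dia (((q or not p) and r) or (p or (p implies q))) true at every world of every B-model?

Yes, valid

Tableau for the negation not Dia Dia (((q or not p) and r) or (p or (p implies q))):
1. not Dia Dia (((q or not p) and r) or (p or (p implies q))), u
2. not Dia (((q or not p) and r) or (p or (p implies q))), u
3. not (((q or not p) and r) or (p or (p implies q))), u
4. not ((q or not p) and r), u
5. not (p or (p implies q)), u
6. not p, u
7. not (p implies q), u
8. p, u
9. not q, u
Accessibility: uRu
Branch closes: p and not p both at u.
All branches of the negation close; one closing branch shown above.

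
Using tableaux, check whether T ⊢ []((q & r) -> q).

Tableau for the negation ~[]((q & r) -> q):
1. ~[]((q & r) -> q), w0
2. ~((q & r) -> q), w1
3. q & r, w1
4. ~q, w1
5. q, w1
6. r, w1
Accessibility: w0Rw0, w0Rw1, w1Rw1
Branch closes: q and ~q both at w1.
All branches of the negation close; one closing branch shown above.

Valid in T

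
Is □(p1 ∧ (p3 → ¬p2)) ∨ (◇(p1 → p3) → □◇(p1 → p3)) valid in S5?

Tableau for the negation ¬(□(p1 ∧ (p3 → ¬p2)) ∨ (◇(p1 → p3) → □◇(p1 → p3))):
1. ¬(□(p1 ∧ (p3 → ¬p2)) ∨ (◇(p1 → p3) → □◇(p1 → p3))), 0
2. ¬□(p1 ∧ (p3 → ¬p2)), 0
3. ¬(◇(p1 → p3) → □◇(p1 → p3)), 0
4. ◇(p1 → p3), 0
5. ¬□◇(p1 → p3), 0
6. ¬(p1 ∧ (p3 → ¬p2)), 1
7. ¬(p3 → ¬p2), 1
8. p3, 1
9. p2, 1
10. p1 → p3, 2
11. p3, 2
12. ¬◇(p1 → p3), 3
13. ¬(p1 → p3), 0
14. p1, 0
15. ¬p3, 0
16. ¬(p1 → p3), 1
17. p1, 1
18. ¬p3, 1
Accessibility: 0R0, 0R1, 0R2, 0R3, 1R0, 1R1, 1R2, 1R3, 2R0, 2R1, 2R2, 2R3, 3R0, 3R1, 3R2, 3R3
Branch closes: p3 and ¬p3 both at 1.
Every branch of the negation's tableau closes; the branch above is one of them.

Valid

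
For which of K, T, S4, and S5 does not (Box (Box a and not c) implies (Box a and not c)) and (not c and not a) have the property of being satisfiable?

K

T-tableau for the formula:
1. not (Box (Box a and not c) implies (Box a and not c)) and (not c and not a), u
2. not (Box (Box a and not c) implies (Box a and not c)), u
3. not c and not a, u
4. Box (Box a and not c), u
5. not (Box a and not c), u
6. not c, u
7. not a, u
8. Box a and not c, u
9. Box a, u
10. a, u
Accessibility: uRu
Branch closes: a and not a both at u.
Every branch closes (one shown): unsatisfiable in T, hence also in S4, S5 (every S4/S5-frame is a T-frame).
K-tableau for the formula:
1. not (Box (Box a and not c) implies (Box a and not c)) and (not c and not a), u
2. not (Box (Box a and not c) implies (Box a and not c)), u
3. not c and not a, u
4. Box (Box a and not c), u
5. not (Box a and not c), u
6. not c, u
7. not a, u
8. not Box a, u
9. not a, v
10. Box a and not c, v
11. Box a, v
12. not c, v
Accessibility: uRv
Complete open branch: satisfiable in K.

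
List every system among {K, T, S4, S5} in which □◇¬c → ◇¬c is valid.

T, S4, S5

K-tableau for the negation ¬(□◇¬c → ◇¬c):
1. ¬(□◇¬c → ◇¬c), 0
2. □◇¬c, 0   [¬→-rule on 1]
3. ¬◇¬c, 0   [¬→-rule on 1]
Complete open branch: countermodel on a K-frame, so not valid in K.
T-tableau for the negation ¬(□◇¬c → ◇¬c):
1. ¬(□◇¬c → ◇¬c), 0
2. □◇¬c, 0   [¬→-rule on 1]
3. ¬◇¬c, 0   [¬→-rule on 1]
4. ◇¬c, 0   [□-rule on 2 via 0R0]
5. c, 0   [¬◇-rule on 3 via 0R0]
6. ¬c, 1   [◇-rule on 4: fresh world 1, 0R1]
7. ◇¬c, 1   [□-rule on 2 via 0R1]
8. c, 1   [¬◇-rule on 3 via 0R1]
Accessibility: 0R0, 0R1, 1R1
Branch closes: c and ¬c both at 1.
Every branch closes (one shown): valid in T, hence also in S4, S5 (every theorem of T is a theorem of S4 and S5).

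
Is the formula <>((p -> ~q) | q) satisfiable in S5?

Satisfiable (open branch found)

1. <>((p -> ~q) | q), 0
2. (p -> ~q) | q, 1   [<>-rule on 1: fresh world 1, 0R1]
3. q, 1   [|-rule on 2 (branches; this branch)]
Accessibility: 0R0, 0R1, 1R0, 1R1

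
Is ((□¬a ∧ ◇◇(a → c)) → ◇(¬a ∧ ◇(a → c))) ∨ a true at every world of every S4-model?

Valid

Tableau for the negation ¬(((□¬a ∧ ◇◇(a → c)) → ◇(¬a ∧ ◇(a → c))) ∨ a):
1. ¬(((□¬a ∧ ◇◇(a → c)) → ◇(¬a ∧ ◇(a → c))) ∨ a), u
2. ¬((□¬a ∧ ◇◇(a → c)) → ◇(¬a ∧ ◇(a → c))), u
3. ¬a, u
4. □¬a ∧ ◇◇(a → c), u
5. ¬◇(¬a ∧ ◇(a → c)), u
6. □¬a, u
7. ◇◇(a → c), u
8. ¬(¬a ∧ ◇(a → c)), u
9. ¬◇(a → c), u
10. ¬(a → c), u
11. a, u
12. ¬c, u
Accessibility: uRu
Branch closes: a and ¬a both at u.
Every branch of the negation's tableau closes; the branch above is one of them.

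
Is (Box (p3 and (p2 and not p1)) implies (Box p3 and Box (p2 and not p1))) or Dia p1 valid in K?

Tableau for the negation not ((Box (p3 and (p2 and not p1)) implies (Box p3 and Box (p2 and not p1))) or Dia p1):
1. not ((Box (p3 and (p2 and not p1)) implies (Box p3 and Box (p2 and not p1))) or Dia p1), 0
2. not (Box (p3 and (p2 and not p1)) implies (Box p3 and Box (p2 and not p1))), 0
3. not Dia p1, 0
4. Box (p3 and (p2 and not p1)), 0
5. not (Box p3 and Box (p2 and not p1)), 0
6. not Box (p2 and not p1), 0
7. not (p2 and not p1), 1
8. not p1, 1
9. p3 and (p2 and not p1), 1
10. p3, 1
11. p2 and not p1, 1
12. p2, 1
13. p1, 1
Accessibility: 0R1
Branch closes: p1 and not p1 both at 1.
Every branch of the negation's tableau closes; the branch above is one of them.

Yes, valid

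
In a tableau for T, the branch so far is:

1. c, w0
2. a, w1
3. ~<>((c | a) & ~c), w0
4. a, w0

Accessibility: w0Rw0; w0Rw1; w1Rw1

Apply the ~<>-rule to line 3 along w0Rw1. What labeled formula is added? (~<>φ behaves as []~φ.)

~<>φ behaves as []~φ: propagate the negated body to each accessible world.

~((c | a) & ~c), w1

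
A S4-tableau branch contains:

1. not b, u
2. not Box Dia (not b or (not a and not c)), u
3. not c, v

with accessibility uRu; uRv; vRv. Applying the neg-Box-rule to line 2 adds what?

a fresh world w with uRw, and not Dia (not b or (not a and not c)) at w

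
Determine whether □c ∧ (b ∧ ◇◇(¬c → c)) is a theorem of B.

Not valid

Tableau for the negation ¬(□c ∧ (b ∧ ◇◇(¬c → c))):
1. ¬(□c ∧ (b ∧ ◇◇(¬c → c))), w0
2. ¬(b ∧ ◇◇(¬c → c)), w0   [¬∧-rule on 1 (branches; this branch)]
3. ¬◇◇(¬c → c), w0   [¬∧-rule on 2 (branches; this branch)]
4. ¬◇(¬c → c), w0   [¬◇-rule on 3 via w0Rw0]
5. ¬(¬c → c), w0   [¬◇-rule on 4 via w0Rw0]
6. ¬c, w0   [¬→-rule on 5]
Accessibility: w0Rw0
The negation has an open branch (countermodel exists).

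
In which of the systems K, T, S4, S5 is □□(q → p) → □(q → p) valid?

T, S4, S5

K-tableau for the negation ¬(□□(q → p) → □(q → p)):
1. ¬(□□(q → p) → □(q → p)), 0
2. □□(q → p), 0
3. ¬□(q → p), 0
4. ¬(q → p), 1
5. q, 1
6. ¬p, 1
7. □(q → p), 1
Accessibility: 0R1
Complete open branch: countermodel on a K-frame, so not valid in K.
T-tableau for the negation ¬(□□(q → p) → □(q → p)):
1. ¬(□□(q → p) → □(q → p)), 0
2. □□(q → p), 0
3. ¬□(q → p), 0
4. □(q → p), 0
5. q → p, 0
6. p, 0
7. ¬(q → p), 1
8. q, 1
9. ¬p, 1
10. □(q → p), 1
11. q → p, 1
12. p, 1
Accessibility: 0R0, 0R1, 1R1
Branch closes: p and ¬p both at 1.
Every branch closes (one shown): valid in T, hence also in S4, S5 (every theorem of T is a theorem of S4 and S5).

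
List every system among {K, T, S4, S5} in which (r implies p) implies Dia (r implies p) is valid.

T, S4, S5

T-tableau for the negation not ((r implies p) implies Dia (r implies p)):
1. not ((r implies p) implies Dia (r implies p)), u
2. r implies p, u
3. not Dia (r implies p), u
4. not (r implies p), u
5. r, u
6. not p, u
7. p, u
Accessibility: uRu
Branch closes: p and not p both at u.
Every branch closes (one shown): valid in T, hence also in S4, S5 (every theorem of T is a theorem of S4 and S5).
K-tableau for the negation not ((r implies p) implies Dia (r implies p)):
1. not ((r implies p) implies Dia (r implies p)), u
2. r implies p, u
3. not Dia (r implies p), u
4. p, u
Complete open branch: countermodel on a K-frame, so not valid in K.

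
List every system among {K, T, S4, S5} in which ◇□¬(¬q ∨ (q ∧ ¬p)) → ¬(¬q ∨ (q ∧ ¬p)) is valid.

S4-tableau for the negation ¬(◇□¬(¬q ∨ (q ∧ ¬p)) → ¬(¬q ∨ (q ∧ ¬p))):
1. ¬(◇□¬(¬q ∨ (q ∧ ¬p)) → ¬(¬q ∨ (q ∧ ¬p))), w0
2. ◇□¬(¬q ∨ (q ∧ ¬p)), w0
3. ¬q ∨ (q ∧ ¬p), w0
4. q ∧ ¬p, w0
5. q, w0
6. ¬p, w0
7. □¬(¬q ∨ (q ∧ ¬p)), w1
8. ¬(¬q ∨ (q ∧ ¬p)), w1
9. q, w1
10. ¬(q ∧ ¬p), w1
11. p, w1
Accessibility: w0Rw0, w0Rw1, w1Rw1
Complete open branch: countermodel on an S4-frame, so not valid in S4, nor in K, T (the same frame is also a K-frame and a T-frame).
S5-tableau for the negation ¬(◇□¬(¬q ∨ (q ∧ ¬p)) → ¬(¬q ∨ (q ∧ ¬p))):
1. ¬(◇□¬(¬q ∨ (q ∧ ¬p)) → ¬(¬q ∨ (q ∧ ¬p))), w0
2. ◇□¬(¬q ∨ (q ∧ ¬p)), w0
3. ¬q ∨ (q ∧ ¬p), w0
4. q ∧ ¬p, w0
5. q, w0
6. ¬p, w0
7. □¬(¬q ∨ (q ∧ ¬p)), w1
8. ¬(¬q ∨ (q ∧ ¬p)), w0
9. ¬(q ∧ ¬p), w0
10. ¬(¬q ∨ (q ∧ ¬p)), w1
11. q, w1
12. ¬(q ∧ ¬p), w1
13. p, w0
Accessibility: w0Rw0, w0Rw1, w1Rw0, w1Rw1
Branch closes: p and ¬p both at w0.
Every branch closes (one shown): valid in S5.

S5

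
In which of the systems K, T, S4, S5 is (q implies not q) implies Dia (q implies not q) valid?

T, S4, S5

K-tableau for the negation not ((q implies not q) implies Dia (q implies not q)):
1. not ((q implies not q) implies Dia (q implies not q)), w0
2. q implies not q, w0
3. not Dia (q implies not q), w0
4. not q, w0
Complete open branch: countermodel on a K-frame, so not valid in K.
T-tableau for the negation not ((q implies not q) implies Dia (q implies not q)):
1. not ((q implies not q) implies Dia (q implies not q)), w0
2. q implies not q, w0
3. not Dia (q implies not q), w0
4. not (q implies not q), w0
5. q, w0
6. not q, w0
Accessibility: w0Rw0
Branch closes: q and not q both at w0.
Every branch closes (one shown): valid in T, hence also in S4, S5 (every theorem of T is a theorem of S4 and S5).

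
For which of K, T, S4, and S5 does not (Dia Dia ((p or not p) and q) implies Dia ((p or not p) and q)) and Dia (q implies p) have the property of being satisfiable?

K, T

S4-tableau for the formula:
1. not (Dia Dia ((p or not p) and q) implies Dia ((p or not p) and q)) and Dia (q implies p), w0
2. not (Dia Dia ((p or not p) and q) implies Dia ((p or not p) and q)), w0
3. Dia (q implies p), w0
4. Dia Dia ((p or not p) and q), w0
5. not Dia ((p or not p) and q), w0
6. not ((p or not p) and q), w0
7. not q, w0
8. q implies p, w1
9. not ((p or not p) and q), w1
10. p, w1
11. not q, w1
12. Dia ((p or not p) and q), w2
13. not ((p or not p) and q), w2
14. not q, w2
15. (p or not p) and q, w3
16. p or not p, w3
17. q, w3
18. not ((p or not p) and q), w3
19. not p, w3
20. not (p or not p), w3
21. p, w3
Accessibility: w0Rw0, w0Rw1, w0Rw2, w0Rw3, w1Rw1, w2Rw2, w2Rw3, w3Rw3
Branch closes: p and not p both at w3.
Every branch closes (one shown): unsatisfiable in S4, hence also in S5 (every S5-frame is an S4-frame).
T-tableau for the formula:
1. not (Dia Dia ((p or not p) and q) implies Dia ((p or not p) and q)) and Dia (q implies p), w0
2. not (Dia Dia ((p or not p) and q) implies Dia ((p or not p) and q)), w0
3. Dia (q implies p), w0
4. Dia Dia ((p or not p) and q), w0
5. not Dia ((p or not p) and q), w0
6. not ((p or not p) and q), w0
7. not q, w0
8. q implies p, w1
9. not ((p or not p) and q), w1
10. p, w1
11. not q, w1
12. Dia ((p or not p) and q), w2
13. not ((p or not p) and q), w2
14. not q, w2
15. (p or not p) and q, w3
16. p or not p, w3
17. q, w3
18. not p, w3
Accessibility: w0Rw0, w0Rw1, w0Rw2, w1Rw1, w2Rw2, w2Rw3, w3Rw3
Complete open branch: satisfiable in T, hence also in K (this T-model is also a K-model).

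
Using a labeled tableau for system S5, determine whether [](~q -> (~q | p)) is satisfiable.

1. [](~q -> (~q | p)), 0
2. ~q -> (~q | p), 0
3. ~q | p, 0
4. p, 0
Accessibility: 0R0

Satisfiable (open branch found)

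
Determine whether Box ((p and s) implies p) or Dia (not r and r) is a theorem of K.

Tableau for the negation not (Box ((p and s) implies p) or Dia (not r and r)):
1. not (Box ((p and s) implies p) or Dia (not r and r)), w0
2. not Box ((p and s) implies p), w0
3. not Dia (not r and r), w0
4. not ((p and s) implies p), w1
5. p and s, w1
6. not p, w1
7. p, w1
8. s, w1
Accessibility: w0Rw1
Branch closes: p and not p both at w1.
All branches of the negation close; one closing branch shown above.

Valid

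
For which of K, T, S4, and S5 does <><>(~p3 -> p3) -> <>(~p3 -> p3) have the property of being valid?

S4-tableau for the negation ~(<><>(~p3 -> p3) -> <>(~p3 -> p3)):
1. ~(<><>(~p3 -> p3) -> <>(~p3 -> p3)), u
2. <><>(~p3 -> p3), u
3. ~<>(~p3 -> p3), u
4. ~(~p3 -> p3), u
5. ~p3, u
6. <>(~p3 -> p3), v
7. ~(~p3 -> p3), v
8. ~p3, v
9. ~p3 -> p3, w
10. ~(~p3 -> p3), w
11. ~p3, w
12. p3, w
Accessibility: uRu, uRv, uRw, vRv, vRw, wRw
Branch closes: p3 and ~p3 both at w.
Every branch closes (one shown): valid in S4, hence also in S5 (every theorem of S4 is a theorem of S5).
T-tableau for the negation ~(<><>(~p3 -> p3) -> <>(~p3 -> p3)):
1. ~(<><>(~p3 -> p3) -> <>(~p3 -> p3)), u
2. <><>(~p3 -> p3), u
3. ~<>(~p3 -> p3), u
4. ~(~p3 -> p3), u
5. ~p3, u
6. <>(~p3 -> p3), v
7. ~(~p3 -> p3), v
8. ~p3, v
9. ~p3 -> p3, w
10. p3, w
Accessibility: uRu, uRv, vRv, vRw, wRw
Complete open branch: countermodel on a T-frame, so not valid in T, nor in K (the same frame is also a K-frame).

S4, S5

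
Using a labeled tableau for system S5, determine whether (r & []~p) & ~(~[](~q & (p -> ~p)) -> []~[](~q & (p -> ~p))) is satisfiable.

1. (r & []~p) & ~(~[](~q & (p -> ~p)) -> []~[](~q & (p -> ~p))), 0
2. r & []~p, 0
3. ~(~[](~q & (p -> ~p)) -> []~[](~q & (p -> ~p))), 0
4. r, 0
5. []~p, 0
6. ~[](~q & (p -> ~p)), 0
7. ~[]~[](~q & (p -> ~p)), 0
8. ~p, 0
9. ~(~q & (p -> ~p)), 1
10. ~p, 1
11. q, 1
12. [](~q & (p -> ~p)), 2
13. ~p, 2
14. ~q & (p -> ~p), 0
15. ~q, 0
16. p -> ~p, 0
17. ~q & (p -> ~p), 1
18. ~q, 1
19. p -> ~p, 1
Accessibility: 0R0, 0R1, 0R2, 1R0, 1R1, 1R2, 2R0, 2R1, 2R2
Branch closes: q and ~q both at 1.
(One branch shown.) All branches close.

No, unsatisfiable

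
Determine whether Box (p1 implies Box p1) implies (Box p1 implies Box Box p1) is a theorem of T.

Tableau for the negation not (Box (p1 implies Box p1) implies (Box p1 implies Box Box p1)):
1. not (Box (p1 implies Box p1) implies (Box p1 implies Box Box p1)), w0
2. Box (p1 implies Box p1), w0   [neg-implies-rule on 1]
3. not (Box p1 implies Box Box p1), w0   [neg-implies-rule on 1]
4. Box p1, w0   [neg-implies-rule on 3]
5. not Box Box p1, w0   [neg-implies-rule on 3]
6. p1 implies Box p1, w0   [Box-rule on 2 via w0Rw0]
7. p1, w0   [Box-rule on 4 via w0Rw0]
8. not Box p1, w1   [neg-Box-rule on 5: fresh world w1, w0Rw1]
9. p1 implies Box p1, w1   [Box-rule on 2 via w0Rw1]
10. p1, w1   [Box-rule on 4 via w0Rw1]
11. Box p1, w1   [implies-rule on 9 (branches; this branch)]
12. not p1, w2   [neg-Box-rule on 8: fresh world w2, w1Rw2]
13. p1, w2   [Box-rule on 11 via w1Rw2]
Accessibility: w0Rw0, w0Rw1, w1Rw1, w1Rw2, w2Rw2
Branch closes: p1 and not p1 both at w2.
Every branch of the negation's tableau closes; the branch above is one of them.

Yes, valid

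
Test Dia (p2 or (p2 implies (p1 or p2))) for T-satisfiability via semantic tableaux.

Yes, satisfiable

1. Dia (p2 or (p2 implies (p1 or p2))), w0
2. p2 or (p2 implies (p1 or p2)), w1
3. p2 implies (p1 or p2), w1
4. p1 or p2, w1
5. p2, w1
Accessibility: w0Rw0, w0Rw1, w1Rw1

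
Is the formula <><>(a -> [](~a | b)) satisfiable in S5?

1. <><>(a -> [](~a | b)), u
2. <>(a -> [](~a | b)), v
3. a -> [](~a | b), w
4. [](~a | b), w
5. ~a | b, u
6. ~a | b, v
7. ~a | b, w
8. b, u
9. b, v
10. b, w
Accessibility: uRu, uRv, uRw, vRu, vRv, vRw, wRu, wRv, wRw

Satisfiable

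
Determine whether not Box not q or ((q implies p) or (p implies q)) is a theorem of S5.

Yes, valid

Tableau for the negation not (not Box not q or ((q implies p) or (p implies q))):
1. not (not Box not q or ((q implies p) or (p implies q))), w0
2. Box not q, w0
3. not ((q implies p) or (p implies q)), w0
4. not (q implies p), w0
5. not (p implies q), w0
6. q, w0
7. not p, w0
8. p, w0
9. not q, w0
Accessibility: w0Rw0
Branch closes: p and not p both at w0.
Every branch of the negation's tableau closes; the branch above is one of them.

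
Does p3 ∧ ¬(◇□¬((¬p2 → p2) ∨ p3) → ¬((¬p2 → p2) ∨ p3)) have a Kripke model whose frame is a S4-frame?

Satisfiable (open branch found)

1. p3 ∧ ¬(◇□¬((¬p2 → p2) ∨ p3) → ¬((¬p2 → p2) ∨ p3)), 0
2. p3, 0
3. ¬(◇□¬((¬p2 → p2) ∨ p3) → ¬((¬p2 → p2) ∨ p3)), 0
4. ◇□¬((¬p2 → p2) ∨ p3), 0
5. (¬p2 → p2) ∨ p3, 0
6. □¬((¬p2 → p2) ∨ p3), 1
7. ¬((¬p2 → p2) ∨ p3), 1
8. ¬(¬p2 → p2), 1
9. ¬p3, 1
10. ¬p2, 1
Accessibility: 0R0, 0R1, 1R1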